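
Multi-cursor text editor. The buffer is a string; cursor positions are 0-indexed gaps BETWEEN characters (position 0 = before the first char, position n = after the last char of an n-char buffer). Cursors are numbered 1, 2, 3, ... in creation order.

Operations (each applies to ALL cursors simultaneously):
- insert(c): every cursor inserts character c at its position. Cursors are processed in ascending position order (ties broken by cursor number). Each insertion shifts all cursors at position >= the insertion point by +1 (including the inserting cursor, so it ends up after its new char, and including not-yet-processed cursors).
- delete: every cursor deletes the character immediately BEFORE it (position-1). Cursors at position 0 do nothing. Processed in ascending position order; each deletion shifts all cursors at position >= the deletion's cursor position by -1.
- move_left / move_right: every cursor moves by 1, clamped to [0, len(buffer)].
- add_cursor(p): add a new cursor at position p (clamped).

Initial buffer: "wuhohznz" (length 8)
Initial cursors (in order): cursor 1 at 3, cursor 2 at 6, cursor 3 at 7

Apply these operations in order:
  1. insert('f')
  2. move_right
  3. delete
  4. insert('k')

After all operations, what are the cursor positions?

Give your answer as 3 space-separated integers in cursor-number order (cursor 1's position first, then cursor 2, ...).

After op 1 (insert('f')): buffer="wuhfohzfnfz" (len 11), cursors c1@4 c2@8 c3@10, authorship ...1...2.3.
After op 2 (move_right): buffer="wuhfohzfnfz" (len 11), cursors c1@5 c2@9 c3@11, authorship ...1...2.3.
After op 3 (delete): buffer="wuhfhzff" (len 8), cursors c1@4 c2@7 c3@8, authorship ...1..23
After op 4 (insert('k')): buffer="wuhfkhzfkfk" (len 11), cursors c1@5 c2@9 c3@11, authorship ...11..2233

Answer: 5 9 11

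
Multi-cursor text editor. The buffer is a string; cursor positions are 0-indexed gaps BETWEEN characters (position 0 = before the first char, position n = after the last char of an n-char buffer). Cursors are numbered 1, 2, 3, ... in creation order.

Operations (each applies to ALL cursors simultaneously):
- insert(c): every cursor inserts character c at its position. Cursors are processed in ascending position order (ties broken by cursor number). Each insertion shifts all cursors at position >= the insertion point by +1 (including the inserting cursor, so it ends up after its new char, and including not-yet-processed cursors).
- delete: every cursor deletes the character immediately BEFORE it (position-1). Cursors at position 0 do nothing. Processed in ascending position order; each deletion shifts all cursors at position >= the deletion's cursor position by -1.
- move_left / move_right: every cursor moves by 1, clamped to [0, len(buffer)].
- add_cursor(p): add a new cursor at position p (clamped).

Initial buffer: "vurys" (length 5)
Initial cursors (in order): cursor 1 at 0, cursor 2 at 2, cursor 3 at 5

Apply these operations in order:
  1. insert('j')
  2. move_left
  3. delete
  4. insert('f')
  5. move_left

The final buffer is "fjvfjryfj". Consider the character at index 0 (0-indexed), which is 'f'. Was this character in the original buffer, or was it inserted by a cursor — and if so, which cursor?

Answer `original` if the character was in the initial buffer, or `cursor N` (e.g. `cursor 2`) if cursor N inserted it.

Answer: cursor 1

Derivation:
After op 1 (insert('j')): buffer="jvujrysj" (len 8), cursors c1@1 c2@4 c3@8, authorship 1..2...3
After op 2 (move_left): buffer="jvujrysj" (len 8), cursors c1@0 c2@3 c3@7, authorship 1..2...3
After op 3 (delete): buffer="jvjryj" (len 6), cursors c1@0 c2@2 c3@5, authorship 1.2..3
After op 4 (insert('f')): buffer="fjvfjryfj" (len 9), cursors c1@1 c2@4 c3@8, authorship 11.22..33
After op 5 (move_left): buffer="fjvfjryfj" (len 9), cursors c1@0 c2@3 c3@7, authorship 11.22..33
Authorship (.=original, N=cursor N): 1 1 . 2 2 . . 3 3
Index 0: author = 1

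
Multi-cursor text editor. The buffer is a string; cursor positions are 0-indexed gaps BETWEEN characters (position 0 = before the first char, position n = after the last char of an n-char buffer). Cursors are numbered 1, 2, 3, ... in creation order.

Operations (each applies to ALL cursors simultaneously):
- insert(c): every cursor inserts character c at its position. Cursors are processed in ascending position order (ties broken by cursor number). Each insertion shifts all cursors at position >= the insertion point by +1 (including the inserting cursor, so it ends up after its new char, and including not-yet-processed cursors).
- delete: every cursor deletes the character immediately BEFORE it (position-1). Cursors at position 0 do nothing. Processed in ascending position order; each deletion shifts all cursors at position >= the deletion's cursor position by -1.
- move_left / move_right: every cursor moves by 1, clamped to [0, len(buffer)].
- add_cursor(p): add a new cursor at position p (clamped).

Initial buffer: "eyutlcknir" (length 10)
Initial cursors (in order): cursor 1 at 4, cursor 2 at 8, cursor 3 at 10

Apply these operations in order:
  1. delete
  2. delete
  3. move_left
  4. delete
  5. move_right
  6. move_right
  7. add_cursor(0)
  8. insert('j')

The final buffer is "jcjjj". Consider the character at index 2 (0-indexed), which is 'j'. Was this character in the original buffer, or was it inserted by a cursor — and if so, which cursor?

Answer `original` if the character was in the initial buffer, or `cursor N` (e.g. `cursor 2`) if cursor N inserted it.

Answer: cursor 1

Derivation:
After op 1 (delete): buffer="eyulcki" (len 7), cursors c1@3 c2@6 c3@7, authorship .......
After op 2 (delete): buffer="eylc" (len 4), cursors c1@2 c2@4 c3@4, authorship ....
After op 3 (move_left): buffer="eylc" (len 4), cursors c1@1 c2@3 c3@3, authorship ....
After op 4 (delete): buffer="c" (len 1), cursors c1@0 c2@0 c3@0, authorship .
After op 5 (move_right): buffer="c" (len 1), cursors c1@1 c2@1 c3@1, authorship .
After op 6 (move_right): buffer="c" (len 1), cursors c1@1 c2@1 c3@1, authorship .
After op 7 (add_cursor(0)): buffer="c" (len 1), cursors c4@0 c1@1 c2@1 c3@1, authorship .
After op 8 (insert('j')): buffer="jcjjj" (len 5), cursors c4@1 c1@5 c2@5 c3@5, authorship 4.123
Authorship (.=original, N=cursor N): 4 . 1 2 3
Index 2: author = 1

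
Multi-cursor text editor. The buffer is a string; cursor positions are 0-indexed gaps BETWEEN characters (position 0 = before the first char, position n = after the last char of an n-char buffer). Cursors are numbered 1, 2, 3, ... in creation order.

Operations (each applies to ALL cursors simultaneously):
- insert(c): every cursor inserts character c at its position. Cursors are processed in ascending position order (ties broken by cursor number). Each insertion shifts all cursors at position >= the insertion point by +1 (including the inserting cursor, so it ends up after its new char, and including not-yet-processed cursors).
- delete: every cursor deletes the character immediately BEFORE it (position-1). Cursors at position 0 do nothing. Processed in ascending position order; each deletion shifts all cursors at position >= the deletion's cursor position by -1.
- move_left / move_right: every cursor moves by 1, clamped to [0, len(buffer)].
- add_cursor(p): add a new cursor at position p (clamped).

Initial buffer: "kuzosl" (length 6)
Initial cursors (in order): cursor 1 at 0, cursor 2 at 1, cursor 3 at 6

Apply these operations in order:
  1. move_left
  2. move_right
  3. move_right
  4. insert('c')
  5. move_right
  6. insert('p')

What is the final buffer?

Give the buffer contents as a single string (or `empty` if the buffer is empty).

After op 1 (move_left): buffer="kuzosl" (len 6), cursors c1@0 c2@0 c3@5, authorship ......
After op 2 (move_right): buffer="kuzosl" (len 6), cursors c1@1 c2@1 c3@6, authorship ......
After op 3 (move_right): buffer="kuzosl" (len 6), cursors c1@2 c2@2 c3@6, authorship ......
After op 4 (insert('c')): buffer="kucczoslc" (len 9), cursors c1@4 c2@4 c3@9, authorship ..12....3
After op 5 (move_right): buffer="kucczoslc" (len 9), cursors c1@5 c2@5 c3@9, authorship ..12....3
After op 6 (insert('p')): buffer="kucczpposlcp" (len 12), cursors c1@7 c2@7 c3@12, authorship ..12.12...33

Answer: kucczpposlcp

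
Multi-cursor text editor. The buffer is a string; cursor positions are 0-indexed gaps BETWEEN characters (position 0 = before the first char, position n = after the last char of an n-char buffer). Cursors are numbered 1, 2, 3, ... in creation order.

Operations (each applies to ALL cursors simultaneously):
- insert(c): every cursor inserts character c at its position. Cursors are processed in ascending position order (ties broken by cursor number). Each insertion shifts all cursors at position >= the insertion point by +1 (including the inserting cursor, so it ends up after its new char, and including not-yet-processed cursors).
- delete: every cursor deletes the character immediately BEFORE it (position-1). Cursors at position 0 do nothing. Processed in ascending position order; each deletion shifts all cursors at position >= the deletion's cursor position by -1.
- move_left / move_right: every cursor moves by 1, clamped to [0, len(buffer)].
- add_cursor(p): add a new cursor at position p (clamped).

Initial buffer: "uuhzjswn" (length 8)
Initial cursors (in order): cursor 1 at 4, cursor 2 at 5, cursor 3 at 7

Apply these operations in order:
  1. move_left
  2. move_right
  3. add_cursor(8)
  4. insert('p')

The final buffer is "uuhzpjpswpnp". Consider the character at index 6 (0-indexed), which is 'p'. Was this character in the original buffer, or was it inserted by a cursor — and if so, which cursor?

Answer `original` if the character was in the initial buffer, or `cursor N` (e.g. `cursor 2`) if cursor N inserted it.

Answer: cursor 2

Derivation:
After op 1 (move_left): buffer="uuhzjswn" (len 8), cursors c1@3 c2@4 c3@6, authorship ........
After op 2 (move_right): buffer="uuhzjswn" (len 8), cursors c1@4 c2@5 c3@7, authorship ........
After op 3 (add_cursor(8)): buffer="uuhzjswn" (len 8), cursors c1@4 c2@5 c3@7 c4@8, authorship ........
After op 4 (insert('p')): buffer="uuhzpjpswpnp" (len 12), cursors c1@5 c2@7 c3@10 c4@12, authorship ....1.2..3.4
Authorship (.=original, N=cursor N): . . . . 1 . 2 . . 3 . 4
Index 6: author = 2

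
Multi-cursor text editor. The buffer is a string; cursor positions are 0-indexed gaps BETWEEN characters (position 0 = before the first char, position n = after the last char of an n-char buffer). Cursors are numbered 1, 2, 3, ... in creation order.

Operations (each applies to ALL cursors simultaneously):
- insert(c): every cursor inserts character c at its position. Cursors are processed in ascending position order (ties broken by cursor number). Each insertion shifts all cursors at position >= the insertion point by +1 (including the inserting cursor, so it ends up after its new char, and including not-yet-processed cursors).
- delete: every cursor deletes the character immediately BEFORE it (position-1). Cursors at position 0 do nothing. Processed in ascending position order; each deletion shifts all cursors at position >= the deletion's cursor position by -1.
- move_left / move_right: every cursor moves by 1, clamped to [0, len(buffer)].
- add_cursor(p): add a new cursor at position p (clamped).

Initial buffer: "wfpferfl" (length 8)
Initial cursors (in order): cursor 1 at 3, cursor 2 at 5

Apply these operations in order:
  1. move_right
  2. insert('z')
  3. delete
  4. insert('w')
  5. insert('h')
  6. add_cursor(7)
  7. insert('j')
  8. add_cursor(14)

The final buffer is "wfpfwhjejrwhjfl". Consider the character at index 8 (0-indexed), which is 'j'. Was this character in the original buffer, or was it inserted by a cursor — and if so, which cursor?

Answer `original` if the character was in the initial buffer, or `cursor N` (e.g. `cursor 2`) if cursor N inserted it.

Answer: cursor 3

Derivation:
After op 1 (move_right): buffer="wfpferfl" (len 8), cursors c1@4 c2@6, authorship ........
After op 2 (insert('z')): buffer="wfpfzerzfl" (len 10), cursors c1@5 c2@8, authorship ....1..2..
After op 3 (delete): buffer="wfpferfl" (len 8), cursors c1@4 c2@6, authorship ........
After op 4 (insert('w')): buffer="wfpfwerwfl" (len 10), cursors c1@5 c2@8, authorship ....1..2..
After op 5 (insert('h')): buffer="wfpfwherwhfl" (len 12), cursors c1@6 c2@10, authorship ....11..22..
After op 6 (add_cursor(7)): buffer="wfpfwherwhfl" (len 12), cursors c1@6 c3@7 c2@10, authorship ....11..22..
After op 7 (insert('j')): buffer="wfpfwhjejrwhjfl" (len 15), cursors c1@7 c3@9 c2@13, authorship ....111.3.222..
After op 8 (add_cursor(14)): buffer="wfpfwhjejrwhjfl" (len 15), cursors c1@7 c3@9 c2@13 c4@14, authorship ....111.3.222..
Authorship (.=original, N=cursor N): . . . . 1 1 1 . 3 . 2 2 2 . .
Index 8: author = 3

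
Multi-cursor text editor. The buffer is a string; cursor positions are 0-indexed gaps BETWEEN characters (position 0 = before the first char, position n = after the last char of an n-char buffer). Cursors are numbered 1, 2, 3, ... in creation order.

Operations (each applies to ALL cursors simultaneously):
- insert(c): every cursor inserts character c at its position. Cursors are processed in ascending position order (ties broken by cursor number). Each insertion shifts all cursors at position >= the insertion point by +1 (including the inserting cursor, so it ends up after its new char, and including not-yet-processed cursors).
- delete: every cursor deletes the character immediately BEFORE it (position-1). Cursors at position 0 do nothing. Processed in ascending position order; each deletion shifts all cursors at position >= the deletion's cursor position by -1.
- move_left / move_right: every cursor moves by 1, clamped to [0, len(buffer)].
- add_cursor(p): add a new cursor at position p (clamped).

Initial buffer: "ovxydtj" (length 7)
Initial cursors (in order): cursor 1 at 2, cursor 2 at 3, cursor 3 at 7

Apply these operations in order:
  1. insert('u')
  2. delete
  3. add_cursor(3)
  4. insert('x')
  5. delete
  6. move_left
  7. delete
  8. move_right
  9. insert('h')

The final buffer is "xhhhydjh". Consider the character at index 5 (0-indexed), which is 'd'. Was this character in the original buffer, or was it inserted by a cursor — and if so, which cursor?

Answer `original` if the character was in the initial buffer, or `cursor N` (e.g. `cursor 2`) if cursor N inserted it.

Answer: original

Derivation:
After op 1 (insert('u')): buffer="ovuxuydtju" (len 10), cursors c1@3 c2@5 c3@10, authorship ..1.2....3
After op 2 (delete): buffer="ovxydtj" (len 7), cursors c1@2 c2@3 c3@7, authorship .......
After op 3 (add_cursor(3)): buffer="ovxydtj" (len 7), cursors c1@2 c2@3 c4@3 c3@7, authorship .......
After op 4 (insert('x')): buffer="ovxxxxydtjx" (len 11), cursors c1@3 c2@6 c4@6 c3@11, authorship ..1.24....3
After op 5 (delete): buffer="ovxydtj" (len 7), cursors c1@2 c2@3 c4@3 c3@7, authorship .......
After op 6 (move_left): buffer="ovxydtj" (len 7), cursors c1@1 c2@2 c4@2 c3@6, authorship .......
After op 7 (delete): buffer="xydj" (len 4), cursors c1@0 c2@0 c4@0 c3@3, authorship ....
After op 8 (move_right): buffer="xydj" (len 4), cursors c1@1 c2@1 c4@1 c3@4, authorship ....
After op 9 (insert('h')): buffer="xhhhydjh" (len 8), cursors c1@4 c2@4 c4@4 c3@8, authorship .124...3
Authorship (.=original, N=cursor N): . 1 2 4 . . . 3
Index 5: author = original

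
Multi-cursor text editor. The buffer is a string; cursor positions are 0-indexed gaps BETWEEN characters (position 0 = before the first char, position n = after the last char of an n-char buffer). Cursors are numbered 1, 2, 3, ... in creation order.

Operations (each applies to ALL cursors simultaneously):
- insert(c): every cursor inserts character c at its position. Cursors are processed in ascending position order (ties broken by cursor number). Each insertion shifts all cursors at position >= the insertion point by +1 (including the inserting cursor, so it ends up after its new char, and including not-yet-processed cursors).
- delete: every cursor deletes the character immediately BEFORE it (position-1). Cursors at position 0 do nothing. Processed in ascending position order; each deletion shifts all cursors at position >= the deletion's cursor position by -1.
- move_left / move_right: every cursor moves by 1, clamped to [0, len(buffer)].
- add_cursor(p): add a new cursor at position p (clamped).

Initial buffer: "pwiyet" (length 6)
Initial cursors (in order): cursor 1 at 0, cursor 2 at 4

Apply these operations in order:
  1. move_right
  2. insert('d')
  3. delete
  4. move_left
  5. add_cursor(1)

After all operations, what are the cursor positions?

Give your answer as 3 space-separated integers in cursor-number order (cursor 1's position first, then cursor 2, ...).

After op 1 (move_right): buffer="pwiyet" (len 6), cursors c1@1 c2@5, authorship ......
After op 2 (insert('d')): buffer="pdwiyedt" (len 8), cursors c1@2 c2@7, authorship .1....2.
After op 3 (delete): buffer="pwiyet" (len 6), cursors c1@1 c2@5, authorship ......
After op 4 (move_left): buffer="pwiyet" (len 6), cursors c1@0 c2@4, authorship ......
After op 5 (add_cursor(1)): buffer="pwiyet" (len 6), cursors c1@0 c3@1 c2@4, authorship ......

Answer: 0 4 1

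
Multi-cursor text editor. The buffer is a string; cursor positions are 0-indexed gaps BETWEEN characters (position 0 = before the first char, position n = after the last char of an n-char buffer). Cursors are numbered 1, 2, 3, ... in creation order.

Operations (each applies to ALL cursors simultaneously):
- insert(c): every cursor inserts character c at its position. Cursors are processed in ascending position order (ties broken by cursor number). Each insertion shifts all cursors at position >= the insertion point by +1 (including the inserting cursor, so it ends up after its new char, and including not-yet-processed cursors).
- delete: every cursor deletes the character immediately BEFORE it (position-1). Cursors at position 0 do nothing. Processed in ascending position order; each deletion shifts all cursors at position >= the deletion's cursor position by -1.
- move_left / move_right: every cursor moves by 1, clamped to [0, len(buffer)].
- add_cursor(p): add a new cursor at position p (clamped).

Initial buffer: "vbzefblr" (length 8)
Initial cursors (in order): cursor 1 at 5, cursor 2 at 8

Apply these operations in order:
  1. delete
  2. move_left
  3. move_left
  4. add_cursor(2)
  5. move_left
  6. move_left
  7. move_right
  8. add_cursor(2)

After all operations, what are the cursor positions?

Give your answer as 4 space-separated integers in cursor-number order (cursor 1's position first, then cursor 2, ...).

Answer: 1 3 1 2

Derivation:
After op 1 (delete): buffer="vbzebl" (len 6), cursors c1@4 c2@6, authorship ......
After op 2 (move_left): buffer="vbzebl" (len 6), cursors c1@3 c2@5, authorship ......
After op 3 (move_left): buffer="vbzebl" (len 6), cursors c1@2 c2@4, authorship ......
After op 4 (add_cursor(2)): buffer="vbzebl" (len 6), cursors c1@2 c3@2 c2@4, authorship ......
After op 5 (move_left): buffer="vbzebl" (len 6), cursors c1@1 c3@1 c2@3, authorship ......
After op 6 (move_left): buffer="vbzebl" (len 6), cursors c1@0 c3@0 c2@2, authorship ......
After op 7 (move_right): buffer="vbzebl" (len 6), cursors c1@1 c3@1 c2@3, authorship ......
After op 8 (add_cursor(2)): buffer="vbzebl" (len 6), cursors c1@1 c3@1 c4@2 c2@3, authorship ......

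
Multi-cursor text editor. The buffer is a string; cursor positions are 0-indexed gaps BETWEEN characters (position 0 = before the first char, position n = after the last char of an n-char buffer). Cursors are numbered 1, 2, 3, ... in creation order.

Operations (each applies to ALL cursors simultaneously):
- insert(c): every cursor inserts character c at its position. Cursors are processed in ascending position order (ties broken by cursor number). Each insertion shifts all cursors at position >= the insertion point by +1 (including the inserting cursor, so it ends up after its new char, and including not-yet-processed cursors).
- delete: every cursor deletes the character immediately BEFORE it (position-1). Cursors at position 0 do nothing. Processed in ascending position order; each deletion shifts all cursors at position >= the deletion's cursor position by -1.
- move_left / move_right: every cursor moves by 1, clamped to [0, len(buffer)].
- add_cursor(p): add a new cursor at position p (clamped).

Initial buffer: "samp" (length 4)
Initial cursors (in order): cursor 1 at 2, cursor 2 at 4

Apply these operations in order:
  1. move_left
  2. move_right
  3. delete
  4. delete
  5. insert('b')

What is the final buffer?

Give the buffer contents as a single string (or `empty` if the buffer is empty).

After op 1 (move_left): buffer="samp" (len 4), cursors c1@1 c2@3, authorship ....
After op 2 (move_right): buffer="samp" (len 4), cursors c1@2 c2@4, authorship ....
After op 3 (delete): buffer="sm" (len 2), cursors c1@1 c2@2, authorship ..
After op 4 (delete): buffer="" (len 0), cursors c1@0 c2@0, authorship 
After op 5 (insert('b')): buffer="bb" (len 2), cursors c1@2 c2@2, authorship 12

Answer: bb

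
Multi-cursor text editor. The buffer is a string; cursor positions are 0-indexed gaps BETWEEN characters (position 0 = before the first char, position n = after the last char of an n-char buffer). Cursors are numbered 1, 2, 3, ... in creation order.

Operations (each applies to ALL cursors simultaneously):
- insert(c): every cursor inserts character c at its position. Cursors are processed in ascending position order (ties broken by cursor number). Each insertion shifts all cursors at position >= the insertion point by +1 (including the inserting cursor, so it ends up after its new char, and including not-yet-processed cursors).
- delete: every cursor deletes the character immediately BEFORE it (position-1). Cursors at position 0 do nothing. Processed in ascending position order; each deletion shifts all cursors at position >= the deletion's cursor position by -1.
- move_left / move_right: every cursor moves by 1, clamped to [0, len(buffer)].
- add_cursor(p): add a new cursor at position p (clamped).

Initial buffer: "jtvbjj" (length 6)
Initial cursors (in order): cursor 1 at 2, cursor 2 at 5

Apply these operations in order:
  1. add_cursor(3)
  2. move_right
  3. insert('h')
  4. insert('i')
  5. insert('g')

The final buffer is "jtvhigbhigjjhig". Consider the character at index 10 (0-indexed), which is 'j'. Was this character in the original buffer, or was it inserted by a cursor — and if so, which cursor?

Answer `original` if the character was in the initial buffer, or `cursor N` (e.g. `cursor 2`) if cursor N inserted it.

Answer: original

Derivation:
After op 1 (add_cursor(3)): buffer="jtvbjj" (len 6), cursors c1@2 c3@3 c2@5, authorship ......
After op 2 (move_right): buffer="jtvbjj" (len 6), cursors c1@3 c3@4 c2@6, authorship ......
After op 3 (insert('h')): buffer="jtvhbhjjh" (len 9), cursors c1@4 c3@6 c2@9, authorship ...1.3..2
After op 4 (insert('i')): buffer="jtvhibhijjhi" (len 12), cursors c1@5 c3@8 c2@12, authorship ...11.33..22
After op 5 (insert('g')): buffer="jtvhigbhigjjhig" (len 15), cursors c1@6 c3@10 c2@15, authorship ...111.333..222
Authorship (.=original, N=cursor N): . . . 1 1 1 . 3 3 3 . . 2 2 2
Index 10: author = original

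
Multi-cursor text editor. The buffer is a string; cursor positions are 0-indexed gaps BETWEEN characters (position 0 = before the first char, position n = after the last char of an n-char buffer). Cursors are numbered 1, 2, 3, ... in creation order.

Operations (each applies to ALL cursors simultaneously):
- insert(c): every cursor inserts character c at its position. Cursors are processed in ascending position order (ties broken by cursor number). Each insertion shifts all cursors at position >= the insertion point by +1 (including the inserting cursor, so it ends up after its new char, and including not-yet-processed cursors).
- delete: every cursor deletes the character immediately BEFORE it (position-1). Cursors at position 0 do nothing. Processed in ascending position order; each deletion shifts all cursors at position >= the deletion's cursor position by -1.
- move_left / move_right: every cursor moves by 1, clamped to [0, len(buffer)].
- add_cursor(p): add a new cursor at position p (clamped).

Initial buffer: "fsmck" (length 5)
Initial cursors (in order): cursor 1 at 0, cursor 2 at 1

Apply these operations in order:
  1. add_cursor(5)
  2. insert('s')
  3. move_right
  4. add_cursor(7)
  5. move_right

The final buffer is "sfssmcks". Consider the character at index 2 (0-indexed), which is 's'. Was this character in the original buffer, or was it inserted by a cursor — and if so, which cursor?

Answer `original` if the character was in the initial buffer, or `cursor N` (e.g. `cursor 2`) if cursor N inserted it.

After op 1 (add_cursor(5)): buffer="fsmck" (len 5), cursors c1@0 c2@1 c3@5, authorship .....
After op 2 (insert('s')): buffer="sfssmcks" (len 8), cursors c1@1 c2@3 c3@8, authorship 1.2....3
After op 3 (move_right): buffer="sfssmcks" (len 8), cursors c1@2 c2@4 c3@8, authorship 1.2....3
After op 4 (add_cursor(7)): buffer="sfssmcks" (len 8), cursors c1@2 c2@4 c4@7 c3@8, authorship 1.2....3
After op 5 (move_right): buffer="sfssmcks" (len 8), cursors c1@3 c2@5 c3@8 c4@8, authorship 1.2....3
Authorship (.=original, N=cursor N): 1 . 2 . . . . 3
Index 2: author = 2

Answer: cursor 2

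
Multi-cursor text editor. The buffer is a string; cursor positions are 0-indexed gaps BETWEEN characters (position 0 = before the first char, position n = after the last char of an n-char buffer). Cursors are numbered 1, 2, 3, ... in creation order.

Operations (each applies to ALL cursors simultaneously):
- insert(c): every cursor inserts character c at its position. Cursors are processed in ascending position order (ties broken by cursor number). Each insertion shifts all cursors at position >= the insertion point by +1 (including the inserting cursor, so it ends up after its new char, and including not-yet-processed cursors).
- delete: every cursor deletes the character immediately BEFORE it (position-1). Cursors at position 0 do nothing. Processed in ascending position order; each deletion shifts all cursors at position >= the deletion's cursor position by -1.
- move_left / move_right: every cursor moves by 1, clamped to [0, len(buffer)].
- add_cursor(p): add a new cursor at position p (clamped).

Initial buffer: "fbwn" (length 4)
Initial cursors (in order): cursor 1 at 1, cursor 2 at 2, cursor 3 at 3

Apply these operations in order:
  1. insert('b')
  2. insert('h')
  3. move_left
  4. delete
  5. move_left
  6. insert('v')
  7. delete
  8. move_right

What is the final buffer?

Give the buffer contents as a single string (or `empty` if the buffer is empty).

After op 1 (insert('b')): buffer="fbbbwbn" (len 7), cursors c1@2 c2@4 c3@6, authorship .1.2.3.
After op 2 (insert('h')): buffer="fbhbbhwbhn" (len 10), cursors c1@3 c2@6 c3@9, authorship .11.22.33.
After op 3 (move_left): buffer="fbhbbhwbhn" (len 10), cursors c1@2 c2@5 c3@8, authorship .11.22.33.
After op 4 (delete): buffer="fhbhwhn" (len 7), cursors c1@1 c2@3 c3@5, authorship .1.2.3.
After op 5 (move_left): buffer="fhbhwhn" (len 7), cursors c1@0 c2@2 c3@4, authorship .1.2.3.
After op 6 (insert('v')): buffer="vfhvbhvwhn" (len 10), cursors c1@1 c2@4 c3@7, authorship 1.12.23.3.
After op 7 (delete): buffer="fhbhwhn" (len 7), cursors c1@0 c2@2 c3@4, authorship .1.2.3.
After op 8 (move_right): buffer="fhbhwhn" (len 7), cursors c1@1 c2@3 c3@5, authorship .1.2.3.

Answer: fhbhwhn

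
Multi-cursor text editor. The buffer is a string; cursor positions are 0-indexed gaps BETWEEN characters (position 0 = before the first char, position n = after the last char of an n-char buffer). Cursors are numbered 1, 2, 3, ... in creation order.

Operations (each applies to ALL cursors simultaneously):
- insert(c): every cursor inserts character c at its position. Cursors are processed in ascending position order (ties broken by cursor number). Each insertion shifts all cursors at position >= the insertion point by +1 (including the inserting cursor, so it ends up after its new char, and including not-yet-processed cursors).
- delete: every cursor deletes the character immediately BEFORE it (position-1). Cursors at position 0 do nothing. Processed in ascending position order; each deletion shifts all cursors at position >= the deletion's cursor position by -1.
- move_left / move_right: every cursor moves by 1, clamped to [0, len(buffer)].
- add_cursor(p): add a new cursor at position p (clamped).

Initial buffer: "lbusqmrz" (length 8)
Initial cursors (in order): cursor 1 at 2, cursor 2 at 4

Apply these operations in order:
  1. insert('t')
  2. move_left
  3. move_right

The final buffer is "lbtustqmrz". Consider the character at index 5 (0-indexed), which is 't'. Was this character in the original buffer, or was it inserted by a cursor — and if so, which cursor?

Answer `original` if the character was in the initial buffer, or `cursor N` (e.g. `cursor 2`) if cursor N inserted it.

Answer: cursor 2

Derivation:
After op 1 (insert('t')): buffer="lbtustqmrz" (len 10), cursors c1@3 c2@6, authorship ..1..2....
After op 2 (move_left): buffer="lbtustqmrz" (len 10), cursors c1@2 c2@5, authorship ..1..2....
After op 3 (move_right): buffer="lbtustqmrz" (len 10), cursors c1@3 c2@6, authorship ..1..2....
Authorship (.=original, N=cursor N): . . 1 . . 2 . . . .
Index 5: author = 2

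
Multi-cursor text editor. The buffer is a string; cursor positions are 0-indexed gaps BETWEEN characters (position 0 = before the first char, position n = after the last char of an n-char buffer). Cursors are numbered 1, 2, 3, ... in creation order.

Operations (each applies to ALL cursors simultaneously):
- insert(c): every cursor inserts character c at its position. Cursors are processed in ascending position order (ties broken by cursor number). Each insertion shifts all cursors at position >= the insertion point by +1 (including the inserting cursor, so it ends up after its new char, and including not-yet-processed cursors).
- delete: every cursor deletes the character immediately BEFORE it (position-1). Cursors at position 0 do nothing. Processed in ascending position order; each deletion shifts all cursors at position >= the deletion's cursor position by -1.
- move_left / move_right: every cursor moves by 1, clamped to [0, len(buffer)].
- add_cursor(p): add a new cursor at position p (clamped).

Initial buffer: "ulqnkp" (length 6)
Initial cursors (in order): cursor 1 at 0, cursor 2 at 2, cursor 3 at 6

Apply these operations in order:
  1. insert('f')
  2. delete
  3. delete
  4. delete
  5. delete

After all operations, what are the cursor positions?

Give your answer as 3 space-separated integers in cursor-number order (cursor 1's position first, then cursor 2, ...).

Answer: 0 0 1

Derivation:
After op 1 (insert('f')): buffer="fulfqnkpf" (len 9), cursors c1@1 c2@4 c3@9, authorship 1..2....3
After op 2 (delete): buffer="ulqnkp" (len 6), cursors c1@0 c2@2 c3@6, authorship ......
After op 3 (delete): buffer="uqnk" (len 4), cursors c1@0 c2@1 c3@4, authorship ....
After op 4 (delete): buffer="qn" (len 2), cursors c1@0 c2@0 c3@2, authorship ..
After op 5 (delete): buffer="q" (len 1), cursors c1@0 c2@0 c3@1, authorship .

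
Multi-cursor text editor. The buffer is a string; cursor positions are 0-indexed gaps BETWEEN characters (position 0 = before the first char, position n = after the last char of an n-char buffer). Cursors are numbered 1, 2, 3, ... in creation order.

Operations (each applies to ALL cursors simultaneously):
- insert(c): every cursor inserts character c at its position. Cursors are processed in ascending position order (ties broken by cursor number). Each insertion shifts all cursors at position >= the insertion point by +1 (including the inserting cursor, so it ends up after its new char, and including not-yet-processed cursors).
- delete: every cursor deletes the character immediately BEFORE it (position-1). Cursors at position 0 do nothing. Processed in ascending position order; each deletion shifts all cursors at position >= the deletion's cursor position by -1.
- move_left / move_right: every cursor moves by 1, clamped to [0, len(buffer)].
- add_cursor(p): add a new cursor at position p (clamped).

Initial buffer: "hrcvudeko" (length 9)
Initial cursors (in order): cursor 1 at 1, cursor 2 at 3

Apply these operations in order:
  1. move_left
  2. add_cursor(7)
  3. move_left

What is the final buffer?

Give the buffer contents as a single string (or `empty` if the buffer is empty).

Answer: hrcvudeko

Derivation:
After op 1 (move_left): buffer="hrcvudeko" (len 9), cursors c1@0 c2@2, authorship .........
After op 2 (add_cursor(7)): buffer="hrcvudeko" (len 9), cursors c1@0 c2@2 c3@7, authorship .........
After op 3 (move_left): buffer="hrcvudeko" (len 9), cursors c1@0 c2@1 c3@6, authorship .........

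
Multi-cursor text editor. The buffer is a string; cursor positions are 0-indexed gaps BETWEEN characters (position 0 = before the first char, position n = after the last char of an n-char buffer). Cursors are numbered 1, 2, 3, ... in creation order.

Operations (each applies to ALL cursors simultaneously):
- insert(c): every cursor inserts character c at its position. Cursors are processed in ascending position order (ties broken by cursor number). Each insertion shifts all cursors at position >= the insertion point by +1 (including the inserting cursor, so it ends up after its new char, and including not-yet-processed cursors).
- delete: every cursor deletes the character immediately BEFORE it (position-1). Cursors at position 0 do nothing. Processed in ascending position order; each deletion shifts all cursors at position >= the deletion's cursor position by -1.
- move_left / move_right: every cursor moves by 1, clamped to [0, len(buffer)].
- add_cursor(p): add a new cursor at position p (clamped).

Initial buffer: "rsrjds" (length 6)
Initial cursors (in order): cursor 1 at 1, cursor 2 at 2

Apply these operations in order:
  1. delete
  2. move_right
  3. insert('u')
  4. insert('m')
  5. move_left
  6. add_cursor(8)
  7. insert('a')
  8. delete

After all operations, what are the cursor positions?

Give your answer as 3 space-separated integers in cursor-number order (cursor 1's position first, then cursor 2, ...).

After op 1 (delete): buffer="rjds" (len 4), cursors c1@0 c2@0, authorship ....
After op 2 (move_right): buffer="rjds" (len 4), cursors c1@1 c2@1, authorship ....
After op 3 (insert('u')): buffer="ruujds" (len 6), cursors c1@3 c2@3, authorship .12...
After op 4 (insert('m')): buffer="ruummjds" (len 8), cursors c1@5 c2@5, authorship .1212...
After op 5 (move_left): buffer="ruummjds" (len 8), cursors c1@4 c2@4, authorship .1212...
After op 6 (add_cursor(8)): buffer="ruummjds" (len 8), cursors c1@4 c2@4 c3@8, authorship .1212...
After op 7 (insert('a')): buffer="ruumaamjdsa" (len 11), cursors c1@6 c2@6 c3@11, authorship .121122...3
After op 8 (delete): buffer="ruummjds" (len 8), cursors c1@4 c2@4 c3@8, authorship .1212...

Answer: 4 4 8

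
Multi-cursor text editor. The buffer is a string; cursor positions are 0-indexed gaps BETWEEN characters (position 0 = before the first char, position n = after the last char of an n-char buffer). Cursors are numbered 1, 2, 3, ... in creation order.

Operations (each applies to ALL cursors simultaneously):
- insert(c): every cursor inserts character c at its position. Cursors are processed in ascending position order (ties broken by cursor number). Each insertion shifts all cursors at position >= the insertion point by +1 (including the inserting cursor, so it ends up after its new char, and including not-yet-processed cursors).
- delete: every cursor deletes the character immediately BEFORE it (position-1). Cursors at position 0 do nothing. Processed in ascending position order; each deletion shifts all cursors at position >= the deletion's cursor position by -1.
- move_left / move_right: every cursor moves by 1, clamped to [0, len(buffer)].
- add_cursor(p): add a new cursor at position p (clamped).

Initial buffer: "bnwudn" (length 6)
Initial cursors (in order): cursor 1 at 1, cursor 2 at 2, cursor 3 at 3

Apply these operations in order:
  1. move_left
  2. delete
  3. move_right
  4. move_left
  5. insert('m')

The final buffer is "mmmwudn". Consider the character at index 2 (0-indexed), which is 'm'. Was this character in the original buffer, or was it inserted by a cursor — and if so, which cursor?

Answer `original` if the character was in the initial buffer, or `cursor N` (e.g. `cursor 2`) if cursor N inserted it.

Answer: cursor 3

Derivation:
After op 1 (move_left): buffer="bnwudn" (len 6), cursors c1@0 c2@1 c3@2, authorship ......
After op 2 (delete): buffer="wudn" (len 4), cursors c1@0 c2@0 c3@0, authorship ....
After op 3 (move_right): buffer="wudn" (len 4), cursors c1@1 c2@1 c3@1, authorship ....
After op 4 (move_left): buffer="wudn" (len 4), cursors c1@0 c2@0 c3@0, authorship ....
After op 5 (insert('m')): buffer="mmmwudn" (len 7), cursors c1@3 c2@3 c3@3, authorship 123....
Authorship (.=original, N=cursor N): 1 2 3 . . . .
Index 2: author = 3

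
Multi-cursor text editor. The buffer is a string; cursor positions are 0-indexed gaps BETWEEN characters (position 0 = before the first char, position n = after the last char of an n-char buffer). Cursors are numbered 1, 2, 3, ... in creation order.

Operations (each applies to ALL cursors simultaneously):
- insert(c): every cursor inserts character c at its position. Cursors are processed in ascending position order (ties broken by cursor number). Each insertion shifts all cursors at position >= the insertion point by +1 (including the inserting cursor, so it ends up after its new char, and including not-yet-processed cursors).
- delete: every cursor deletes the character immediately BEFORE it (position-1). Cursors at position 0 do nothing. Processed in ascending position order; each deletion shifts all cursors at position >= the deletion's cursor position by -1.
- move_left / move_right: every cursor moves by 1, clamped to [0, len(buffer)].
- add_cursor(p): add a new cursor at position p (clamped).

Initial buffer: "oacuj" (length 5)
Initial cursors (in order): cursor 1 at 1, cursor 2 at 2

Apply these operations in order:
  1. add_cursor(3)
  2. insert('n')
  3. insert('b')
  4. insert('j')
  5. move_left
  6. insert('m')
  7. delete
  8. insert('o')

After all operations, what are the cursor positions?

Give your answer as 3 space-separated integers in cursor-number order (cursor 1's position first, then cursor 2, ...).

Answer: 4 9 14

Derivation:
After op 1 (add_cursor(3)): buffer="oacuj" (len 5), cursors c1@1 c2@2 c3@3, authorship .....
After op 2 (insert('n')): buffer="onancnuj" (len 8), cursors c1@2 c2@4 c3@6, authorship .1.2.3..
After op 3 (insert('b')): buffer="onbanbcnbuj" (len 11), cursors c1@3 c2@6 c3@9, authorship .11.22.33..
After op 4 (insert('j')): buffer="onbjanbjcnbjuj" (len 14), cursors c1@4 c2@8 c3@12, authorship .111.222.333..
After op 5 (move_left): buffer="onbjanbjcnbjuj" (len 14), cursors c1@3 c2@7 c3@11, authorship .111.222.333..
After op 6 (insert('m')): buffer="onbmjanbmjcnbmjuj" (len 17), cursors c1@4 c2@9 c3@14, authorship .1111.2222.3333..
After op 7 (delete): buffer="onbjanbjcnbjuj" (len 14), cursors c1@3 c2@7 c3@11, authorship .111.222.333..
After op 8 (insert('o')): buffer="onbojanbojcnbojuj" (len 17), cursors c1@4 c2@9 c3@14, authorship .1111.2222.3333..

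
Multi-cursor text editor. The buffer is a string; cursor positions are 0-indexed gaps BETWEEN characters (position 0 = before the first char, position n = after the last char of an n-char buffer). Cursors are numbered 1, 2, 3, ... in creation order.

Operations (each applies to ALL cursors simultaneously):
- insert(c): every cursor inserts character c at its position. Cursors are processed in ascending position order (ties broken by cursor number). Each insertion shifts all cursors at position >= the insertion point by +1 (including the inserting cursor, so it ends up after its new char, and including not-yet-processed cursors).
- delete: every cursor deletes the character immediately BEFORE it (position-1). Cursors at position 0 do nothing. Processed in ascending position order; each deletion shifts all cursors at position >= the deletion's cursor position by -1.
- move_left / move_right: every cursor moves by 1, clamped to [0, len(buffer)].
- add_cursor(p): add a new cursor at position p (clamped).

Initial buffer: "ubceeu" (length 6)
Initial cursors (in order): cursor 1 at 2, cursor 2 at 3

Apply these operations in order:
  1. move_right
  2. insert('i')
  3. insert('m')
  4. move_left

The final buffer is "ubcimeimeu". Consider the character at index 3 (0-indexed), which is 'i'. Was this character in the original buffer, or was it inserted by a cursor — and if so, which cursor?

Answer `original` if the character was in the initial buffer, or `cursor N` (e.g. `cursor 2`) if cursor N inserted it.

Answer: cursor 1

Derivation:
After op 1 (move_right): buffer="ubceeu" (len 6), cursors c1@3 c2@4, authorship ......
After op 2 (insert('i')): buffer="ubcieieu" (len 8), cursors c1@4 c2@6, authorship ...1.2..
After op 3 (insert('m')): buffer="ubcimeimeu" (len 10), cursors c1@5 c2@8, authorship ...11.22..
After op 4 (move_left): buffer="ubcimeimeu" (len 10), cursors c1@4 c2@7, authorship ...11.22..
Authorship (.=original, N=cursor N): . . . 1 1 . 2 2 . .
Index 3: author = 1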